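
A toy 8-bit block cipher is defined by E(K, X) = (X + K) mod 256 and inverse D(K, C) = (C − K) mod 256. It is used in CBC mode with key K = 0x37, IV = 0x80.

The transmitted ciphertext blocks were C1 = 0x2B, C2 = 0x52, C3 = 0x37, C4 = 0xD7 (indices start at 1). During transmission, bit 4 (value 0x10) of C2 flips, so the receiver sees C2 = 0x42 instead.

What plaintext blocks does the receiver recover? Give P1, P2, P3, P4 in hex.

P1 = 0x74, P2 = 0x20, P3 = 0x42, P4 = 0x97

CBC decryption: P_i = D(K, C_i) ⊕ C_{i−1}, with C_{0} = IV.
Only C2 changed, to 0x42. In CBC, a change in C_i garbles P_i and flips the same bit in P_{i+1}. Decrypting the received ciphertext:
P1: D(K, 0x2B) = 0xF4; 0xF4 ⊕ 0x80 = 0x74.
P2: D(K, 0x42) = 0x0B; 0x0B ⊕ 0x2B = 0x20.
P3: D(K, 0x37) = 0x00; 0x00 ⊕ 0x42 = 0x42.
P4: D(K, 0xD7) = 0xA0; 0xA0 ⊕ 0x37 = 0x97.
Blocks that differ from the original plaintext: P2, P3.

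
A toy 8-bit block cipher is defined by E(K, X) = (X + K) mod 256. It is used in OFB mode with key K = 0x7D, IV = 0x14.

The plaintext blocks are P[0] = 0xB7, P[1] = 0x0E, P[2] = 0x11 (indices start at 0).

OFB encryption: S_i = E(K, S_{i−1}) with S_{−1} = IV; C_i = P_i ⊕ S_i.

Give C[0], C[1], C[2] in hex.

C[0]: S = E(K, 0x14) = 0x91; 0xB7 ⊕ 0x91 = 0x26.
C[1]: S = E(K, 0x91) = 0x0E; 0x0E ⊕ 0x0E = 0x00.
C[2]: S = E(K, 0x0E) = 0x8B; 0x11 ⊕ 0x8B = 0x9A.

C[0] = 0x26, C[1] = 0x00, C[2] = 0x9A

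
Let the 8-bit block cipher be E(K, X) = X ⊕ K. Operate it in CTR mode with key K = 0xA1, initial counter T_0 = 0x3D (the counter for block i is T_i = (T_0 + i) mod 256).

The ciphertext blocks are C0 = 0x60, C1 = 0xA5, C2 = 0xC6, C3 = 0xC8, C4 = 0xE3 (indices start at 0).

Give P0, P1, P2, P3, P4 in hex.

CTR decryption: S_i = E(K, T_i) where T_i is the counter for block i; P_i = C_i ⊕ S_i.
P0: T = 0x3D, S = E(K, T) = 0x9C; 0x60 ⊕ 0x9C = 0xFC.
P1: T = 0x3E, S = E(K, T) = 0x9F; 0xA5 ⊕ 0x9F = 0x3A.
P2: T = 0x3F, S = E(K, T) = 0x9E; 0xC6 ⊕ 0x9E = 0x58.
P3: T = 0x40, S = E(K, T) = 0xE1; 0xC8 ⊕ 0xE1 = 0x29.
P4: T = 0x41, S = E(K, T) = 0xE0; 0xE3 ⊕ 0xE0 = 0x03.

P0 = 0xFC, P1 = 0x3A, P2 = 0x58, P3 = 0x29, P4 = 0x03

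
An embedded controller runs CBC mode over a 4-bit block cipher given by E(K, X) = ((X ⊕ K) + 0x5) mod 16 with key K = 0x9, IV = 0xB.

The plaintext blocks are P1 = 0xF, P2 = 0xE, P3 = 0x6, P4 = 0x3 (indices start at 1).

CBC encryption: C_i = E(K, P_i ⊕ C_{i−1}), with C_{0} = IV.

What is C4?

C4 = 0x5

C1: P1 ⊕ 0xB = 0x4; E(K, 0x4) = 0x2.
C2: P2 ⊕ 0x2 = 0xC; E(K, 0xC) = 0xA.
C3: P3 ⊕ 0xA = 0xC; E(K, 0xC) = 0xA.
C4: P4 ⊕ 0xA = 0x9; E(K, 0x9) = 0x5.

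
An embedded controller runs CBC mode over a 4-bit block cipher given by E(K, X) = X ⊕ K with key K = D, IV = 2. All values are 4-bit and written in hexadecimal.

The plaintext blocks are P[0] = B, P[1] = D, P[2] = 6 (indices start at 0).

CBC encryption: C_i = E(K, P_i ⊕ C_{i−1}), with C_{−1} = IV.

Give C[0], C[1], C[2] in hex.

C[0] = 4, C[1] = 4, C[2] = F

C[0]: P[0] ⊕ 2 = 9; E(K, 9) = 4.
C[1]: P[1] ⊕ 4 = 9; E(K, 9) = 4.
C[2]: P[2] ⊕ 4 = 2; E(K, 2) = F.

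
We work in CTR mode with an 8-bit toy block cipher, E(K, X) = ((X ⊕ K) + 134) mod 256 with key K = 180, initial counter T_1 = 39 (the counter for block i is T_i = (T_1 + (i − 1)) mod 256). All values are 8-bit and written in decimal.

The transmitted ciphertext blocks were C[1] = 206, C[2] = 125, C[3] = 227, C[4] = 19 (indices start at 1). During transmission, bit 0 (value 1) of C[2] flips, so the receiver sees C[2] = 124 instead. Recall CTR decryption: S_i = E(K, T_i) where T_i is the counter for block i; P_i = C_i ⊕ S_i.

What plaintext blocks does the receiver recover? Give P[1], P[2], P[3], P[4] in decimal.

Only C[2] changed, to 124. In CTR, a change in C_i flips the same bit in P_i only; the keystream is unaffected. Decrypting the received ciphertext:
P[1]: T = 39, S = E(K, T) = 25; 206 ⊕ 25 = 215.
P[2]: T = 40, S = E(K, T) = 34; 124 ⊕ 34 = 94.
P[3]: T = 41, S = E(K, T) = 35; 227 ⊕ 35 = 192.
P[4]: T = 42, S = E(K, T) = 36; 19 ⊕ 36 = 55.
Blocks that differ from the original plaintext: P[2].

P[1] = 215, P[2] = 94, P[3] = 192, P[4] = 55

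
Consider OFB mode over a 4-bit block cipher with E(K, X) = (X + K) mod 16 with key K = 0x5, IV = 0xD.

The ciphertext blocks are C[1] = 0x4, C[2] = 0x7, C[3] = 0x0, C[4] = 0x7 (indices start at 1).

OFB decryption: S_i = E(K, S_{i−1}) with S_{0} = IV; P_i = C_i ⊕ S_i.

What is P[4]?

P[4] = 0x6

P[1]: S = E(K, 0xD) = 0x2; 0x4 ⊕ 0x2 = 0x6.
P[2]: S = E(K, 0x2) = 0x7; 0x7 ⊕ 0x7 = 0x0.
P[3]: S = E(K, 0x7) = 0xC; 0x0 ⊕ 0xC = 0xC.
P[4]: S = E(K, 0xC) = 0x1; 0x7 ⊕ 0x1 = 0x6.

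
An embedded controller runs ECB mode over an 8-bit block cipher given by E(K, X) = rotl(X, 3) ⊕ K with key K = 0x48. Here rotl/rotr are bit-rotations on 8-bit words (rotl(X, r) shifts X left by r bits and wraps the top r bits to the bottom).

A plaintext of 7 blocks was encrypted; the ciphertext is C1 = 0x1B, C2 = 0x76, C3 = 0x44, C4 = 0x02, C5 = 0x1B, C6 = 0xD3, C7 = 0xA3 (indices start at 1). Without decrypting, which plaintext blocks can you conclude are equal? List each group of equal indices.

ECB encrypts each block independently with the same key, so equal ciphertext blocks imply equal plaintext blocks.
C1 = C5 = 0x1B, so P1 = P5.

P1 = P5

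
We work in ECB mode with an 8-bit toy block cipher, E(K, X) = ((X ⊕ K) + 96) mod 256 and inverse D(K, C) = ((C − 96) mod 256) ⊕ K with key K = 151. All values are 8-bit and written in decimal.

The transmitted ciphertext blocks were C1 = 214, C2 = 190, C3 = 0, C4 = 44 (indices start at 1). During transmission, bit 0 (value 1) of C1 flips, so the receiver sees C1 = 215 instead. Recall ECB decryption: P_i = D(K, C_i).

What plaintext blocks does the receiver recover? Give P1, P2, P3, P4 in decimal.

Only C1 changed, to 215. In ECB, a change in C_i affects only P_i. Decrypting the received ciphertext:
P1: D(K, 215) = 224.
P2: D(K, 190) = 201.
P3: D(K, 0) = 55.
P4: D(K, 44) = 91.
Blocks that differ from the original plaintext: P1.

P1 = 224, P2 = 201, P3 = 55, P4 = 91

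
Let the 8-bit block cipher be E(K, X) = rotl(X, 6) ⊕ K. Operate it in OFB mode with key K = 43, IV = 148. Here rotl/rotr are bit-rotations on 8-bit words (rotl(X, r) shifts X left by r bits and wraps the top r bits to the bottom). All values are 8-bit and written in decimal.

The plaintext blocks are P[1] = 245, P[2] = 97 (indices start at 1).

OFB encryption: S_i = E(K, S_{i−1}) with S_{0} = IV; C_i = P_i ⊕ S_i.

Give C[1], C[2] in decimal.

C[1] = 251, C[2] = 201

C[1]: S = E(K, 148) = 14; 245 ⊕ 14 = 251.
C[2]: S = E(K, 14) = 168; 97 ⊕ 168 = 201.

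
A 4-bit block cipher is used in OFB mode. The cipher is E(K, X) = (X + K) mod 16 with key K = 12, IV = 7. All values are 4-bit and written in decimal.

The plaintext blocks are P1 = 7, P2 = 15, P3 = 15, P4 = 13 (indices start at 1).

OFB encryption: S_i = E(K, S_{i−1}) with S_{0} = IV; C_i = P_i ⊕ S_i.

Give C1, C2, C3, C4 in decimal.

C1: S = E(K, 7) = 3; 7 ⊕ 3 = 4.
C2: S = E(K, 3) = 15; 15 ⊕ 15 = 0.
C3: S = E(K, 15) = 11; 15 ⊕ 11 = 4.
C4: S = E(K, 11) = 7; 13 ⊕ 7 = 10.

C1 = 4, C2 = 0, C3 = 4, C4 = 10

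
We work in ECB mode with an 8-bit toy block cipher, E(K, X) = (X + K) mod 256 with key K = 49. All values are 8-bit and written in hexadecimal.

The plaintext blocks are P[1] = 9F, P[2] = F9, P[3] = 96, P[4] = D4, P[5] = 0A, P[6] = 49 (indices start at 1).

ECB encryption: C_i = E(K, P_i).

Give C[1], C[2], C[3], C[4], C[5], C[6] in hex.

C[1]: E(K, 9F) = E8.
C[2]: E(K, F9) = 42.
C[3]: E(K, 96) = DF.
C[4]: E(K, D4) = 1D.
C[5]: E(K, 0A) = 53.
C[6]: E(K, 49) = 92.

C[1] = E8, C[2] = 42, C[3] = DF, C[4] = 1D, C[5] = 53, C[6] = 92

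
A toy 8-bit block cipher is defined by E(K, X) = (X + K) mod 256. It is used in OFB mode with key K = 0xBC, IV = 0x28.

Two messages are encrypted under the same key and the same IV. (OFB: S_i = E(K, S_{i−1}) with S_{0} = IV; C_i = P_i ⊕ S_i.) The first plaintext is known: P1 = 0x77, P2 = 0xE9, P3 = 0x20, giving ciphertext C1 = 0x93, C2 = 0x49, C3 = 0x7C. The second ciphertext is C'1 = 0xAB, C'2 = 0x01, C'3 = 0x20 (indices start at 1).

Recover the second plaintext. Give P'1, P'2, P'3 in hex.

P'1 = 0x4F, P'2 = 0xA1, P'3 = 0x7C

In OFB with a reused IV, both messages share the same keystream S_i, so C_i ⊕ C'_i = P_i ⊕ P'_i and thus P'_i = P_i ⊕ C_i ⊕ C'_i.
P'1: 0x77 ⊕ 0x93 ⊕ 0xAB = 0x4F.
P'2: 0xE9 ⊕ 0x49 ⊕ 0x01 = 0xA1.
P'3: 0x20 ⊕ 0x7C ⊕ 0x20 = 0x7C.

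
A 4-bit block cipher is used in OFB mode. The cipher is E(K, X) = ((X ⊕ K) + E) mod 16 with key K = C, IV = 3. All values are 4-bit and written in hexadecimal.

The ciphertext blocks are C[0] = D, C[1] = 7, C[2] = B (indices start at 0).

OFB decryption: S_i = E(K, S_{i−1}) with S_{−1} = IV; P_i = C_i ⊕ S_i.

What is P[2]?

P[2] = A

P[0]: S = E(K, 3) = D; D ⊕ D = 0.
P[1]: S = E(K, D) = F; 7 ⊕ F = 8.
P[2]: S = E(K, F) = 1; B ⊕ 1 = A.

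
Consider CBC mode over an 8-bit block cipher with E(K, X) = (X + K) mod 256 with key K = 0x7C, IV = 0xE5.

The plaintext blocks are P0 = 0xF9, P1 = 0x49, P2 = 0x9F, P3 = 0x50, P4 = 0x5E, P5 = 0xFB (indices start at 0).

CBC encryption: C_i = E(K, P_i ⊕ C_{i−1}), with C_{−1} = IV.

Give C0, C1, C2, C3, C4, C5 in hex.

C0 = 0x98, C1 = 0x4D, C2 = 0x4E, C3 = 0x9A, C4 = 0x40, C5 = 0x37

C0: P0 ⊕ 0xE5 = 0x1C; E(K, 0x1C) = 0x98.
C1: P1 ⊕ 0x98 = 0xD1; E(K, 0xD1) = 0x4D.
C2: P2 ⊕ 0x4D = 0xD2; E(K, 0xD2) = 0x4E.
C3: P3 ⊕ 0x4E = 0x1E; E(K, 0x1E) = 0x9A.
C4: P4 ⊕ 0x9A = 0xC4; E(K, 0xC4) = 0x40.
C5: P5 ⊕ 0x40 = 0xBB; E(K, 0xBB) = 0x37.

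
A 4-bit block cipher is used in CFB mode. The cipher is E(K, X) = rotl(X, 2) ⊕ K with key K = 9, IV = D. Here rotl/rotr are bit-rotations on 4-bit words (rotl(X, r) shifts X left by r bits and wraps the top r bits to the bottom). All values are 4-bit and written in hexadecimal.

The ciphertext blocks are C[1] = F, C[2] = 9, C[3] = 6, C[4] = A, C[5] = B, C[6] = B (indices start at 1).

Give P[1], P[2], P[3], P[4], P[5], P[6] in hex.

P[1] = 1, P[2] = F, P[3] = 9, P[4] = A, P[5] = 8, P[6] = C

CFB decryption: P_i = C_i ⊕ E(K, C_{i−1}), with C_{0} = IV.
P[1]: E(K, D) = E; F ⊕ E = 1.
P[2]: E(K, F) = 6; 9 ⊕ 6 = F.
P[3]: E(K, 9) = F; 6 ⊕ F = 9.
P[4]: E(K, 6) = 0; A ⊕ 0 = A.
P[5]: E(K, A) = 3; B ⊕ 3 = 8.
P[6]: E(K, B) = 7; B ⊕ 7 = C.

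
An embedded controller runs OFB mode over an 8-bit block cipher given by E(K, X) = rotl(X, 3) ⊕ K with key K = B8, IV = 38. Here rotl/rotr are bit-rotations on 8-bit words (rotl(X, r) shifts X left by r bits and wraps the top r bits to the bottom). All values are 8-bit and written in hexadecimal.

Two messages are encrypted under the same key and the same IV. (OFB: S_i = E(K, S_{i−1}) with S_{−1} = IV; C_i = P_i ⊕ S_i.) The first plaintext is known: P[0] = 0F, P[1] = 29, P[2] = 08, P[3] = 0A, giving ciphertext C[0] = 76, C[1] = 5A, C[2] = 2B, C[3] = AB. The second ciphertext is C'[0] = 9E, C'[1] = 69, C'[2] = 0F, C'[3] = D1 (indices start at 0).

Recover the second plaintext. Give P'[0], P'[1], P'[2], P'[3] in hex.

In OFB with a reused IV, both messages share the same keystream S_i, so C_i ⊕ C'_i = P_i ⊕ P'_i and thus P'_i = P_i ⊕ C_i ⊕ C'_i.
P'[0]: 0F ⊕ 76 ⊕ 9E = E7.
P'[1]: 29 ⊕ 5A ⊕ 69 = 1A.
P'[2]: 08 ⊕ 2B ⊕ 0F = 2C.
P'[3]: 0A ⊕ AB ⊕ D1 = 70.

P'[0] = E7, P'[1] = 1A, P'[2] = 2C, P'[3] = 70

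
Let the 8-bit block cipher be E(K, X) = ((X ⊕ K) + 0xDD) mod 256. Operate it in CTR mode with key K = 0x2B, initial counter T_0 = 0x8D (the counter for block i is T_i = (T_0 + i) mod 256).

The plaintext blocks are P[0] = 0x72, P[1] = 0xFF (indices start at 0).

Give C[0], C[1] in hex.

C[0] = 0xF1, C[1] = 0x7D

CTR encryption: S_i = E(K, T_i) where T_i is the counter for block i; C_i = P_i ⊕ S_i.
C[0]: T = 0x8D, S = E(K, T) = 0x83; 0x72 ⊕ 0x83 = 0xF1.
C[1]: T = 0x8E, S = E(K, T) = 0x82; 0xFF ⊕ 0x82 = 0x7D.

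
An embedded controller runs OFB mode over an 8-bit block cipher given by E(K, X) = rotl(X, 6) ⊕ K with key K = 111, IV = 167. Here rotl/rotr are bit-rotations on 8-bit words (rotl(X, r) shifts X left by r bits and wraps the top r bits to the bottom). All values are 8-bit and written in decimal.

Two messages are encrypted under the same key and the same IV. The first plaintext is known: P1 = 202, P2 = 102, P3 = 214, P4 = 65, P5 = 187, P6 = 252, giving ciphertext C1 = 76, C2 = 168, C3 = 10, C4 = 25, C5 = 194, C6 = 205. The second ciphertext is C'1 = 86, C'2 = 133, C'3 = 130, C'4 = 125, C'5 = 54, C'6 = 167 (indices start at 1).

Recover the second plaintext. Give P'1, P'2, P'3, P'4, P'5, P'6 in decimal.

In OFB with a reused IV, both messages share the same keystream S_i, so C_i ⊕ C'_i = P_i ⊕ P'_i and thus P'_i = P_i ⊕ C_i ⊕ C'_i.
P'1: 202 ⊕ 76 ⊕ 86 = 208.
P'2: 102 ⊕ 168 ⊕ 133 = 75.
P'3: 214 ⊕ 10 ⊕ 130 = 94.
P'4: 65 ⊕ 25 ⊕ 125 = 37.
P'5: 187 ⊕ 194 ⊕ 54 = 79.
P'6: 252 ⊕ 205 ⊕ 167 = 150.

P'1 = 208, P'2 = 75, P'3 = 94, P'4 = 37, P'5 = 79, P'6 = 150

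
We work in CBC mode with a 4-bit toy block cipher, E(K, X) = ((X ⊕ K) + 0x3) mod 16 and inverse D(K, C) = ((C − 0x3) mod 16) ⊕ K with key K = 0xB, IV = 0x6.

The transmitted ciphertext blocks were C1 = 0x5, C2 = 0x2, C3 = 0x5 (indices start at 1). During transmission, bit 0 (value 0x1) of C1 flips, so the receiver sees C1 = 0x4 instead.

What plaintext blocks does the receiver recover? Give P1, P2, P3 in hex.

P1 = 0xC, P2 = 0x0, P3 = 0xB

CBC decryption: P_i = D(K, C_i) ⊕ C_{i−1}, with C_{0} = IV.
Only C1 changed, to 0x4. In CBC, a change in C_i garbles P_i and flips the same bit in P_{i+1}. Decrypting the received ciphertext:
P1: D(K, 0x4) = 0xA; 0xA ⊕ 0x6 = 0xC.
P2: D(K, 0x2) = 0x4; 0x4 ⊕ 0x4 = 0x0.
P3: D(K, 0x5) = 0x9; 0x9 ⊕ 0x2 = 0xB.
Blocks that differ from the original plaintext: P1, P2.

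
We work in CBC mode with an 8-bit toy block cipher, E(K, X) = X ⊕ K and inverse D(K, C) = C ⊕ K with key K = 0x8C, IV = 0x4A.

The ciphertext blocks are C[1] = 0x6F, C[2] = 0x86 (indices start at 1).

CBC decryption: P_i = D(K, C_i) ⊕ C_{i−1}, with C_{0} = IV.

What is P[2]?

P[2] = 0x65

P[2]: D(K, 0x86) = 0x0A; 0x0A ⊕ 0x6F = 0x65.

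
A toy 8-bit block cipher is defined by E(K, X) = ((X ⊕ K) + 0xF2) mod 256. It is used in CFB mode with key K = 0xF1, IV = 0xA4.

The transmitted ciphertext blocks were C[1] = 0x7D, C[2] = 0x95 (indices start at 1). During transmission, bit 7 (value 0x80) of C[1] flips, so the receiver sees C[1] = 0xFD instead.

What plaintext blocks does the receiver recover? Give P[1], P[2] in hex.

P[1] = 0xBA, P[2] = 0x6B

CFB decryption: P_i = C_i ⊕ E(K, C_{i−1}), with C_{0} = IV.
Only C[1] changed, to 0xFD. In CFB, a change in C_i flips the same bit in P_i and garbles P_{i+1}. Decrypting the received ciphertext:
P[1]: E(K, 0xA4) = 0x47; 0xFD ⊕ 0x47 = 0xBA.
P[2]: E(K, 0xFD) = 0xFE; 0x95 ⊕ 0xFE = 0x6B.
Blocks that differ from the original plaintext: P[1], P[2].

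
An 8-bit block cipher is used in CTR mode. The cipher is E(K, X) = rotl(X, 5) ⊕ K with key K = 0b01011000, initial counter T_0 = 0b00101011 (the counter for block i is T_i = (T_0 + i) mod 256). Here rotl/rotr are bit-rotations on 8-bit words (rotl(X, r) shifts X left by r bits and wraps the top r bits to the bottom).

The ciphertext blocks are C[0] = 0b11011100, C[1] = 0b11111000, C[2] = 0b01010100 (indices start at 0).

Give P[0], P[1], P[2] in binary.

P[0] = 0b11100001, P[1] = 0b00100101, P[2] = 0b10101001

CTR decryption: S_i = E(K, T_i) where T_i is the counter for block i; P_i = C_i ⊕ S_i.
P[0]: T = 0b00101011, S = E(K, T) = 0b00111101; 0b11011100 ⊕ 0b00111101 = 0b11100001.
P[1]: T = 0b00101100, S = E(K, T) = 0b11011101; 0b11111000 ⊕ 0b11011101 = 0b00100101.
P[2]: T = 0b00101101, S = E(K, T) = 0b11111101; 0b01010100 ⊕ 0b11111101 = 0b10101001.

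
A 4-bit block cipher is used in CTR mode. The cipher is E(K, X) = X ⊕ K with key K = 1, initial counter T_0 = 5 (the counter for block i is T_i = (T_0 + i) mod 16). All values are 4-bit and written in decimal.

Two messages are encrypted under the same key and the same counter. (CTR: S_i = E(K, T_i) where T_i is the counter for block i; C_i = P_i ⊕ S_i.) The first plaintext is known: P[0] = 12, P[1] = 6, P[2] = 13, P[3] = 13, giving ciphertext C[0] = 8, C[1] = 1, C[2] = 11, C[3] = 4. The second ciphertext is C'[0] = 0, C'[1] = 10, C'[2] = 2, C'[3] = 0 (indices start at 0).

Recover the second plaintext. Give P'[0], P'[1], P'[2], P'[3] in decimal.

P'[0] = 4, P'[1] = 13, P'[2] = 4, P'[3] = 9

In CTR with a reused counter, both messages share the same keystream S_i, so C_i ⊕ C'_i = P_i ⊕ P'_i and thus P'_i = P_i ⊕ C_i ⊕ C'_i.
P'[0]: 12 ⊕ 8 ⊕ 0 = 4.
P'[1]: 6 ⊕ 1 ⊕ 10 = 13.
P'[2]: 13 ⊕ 11 ⊕ 2 = 4.
P'[3]: 13 ⊕ 4 ⊕ 0 = 9.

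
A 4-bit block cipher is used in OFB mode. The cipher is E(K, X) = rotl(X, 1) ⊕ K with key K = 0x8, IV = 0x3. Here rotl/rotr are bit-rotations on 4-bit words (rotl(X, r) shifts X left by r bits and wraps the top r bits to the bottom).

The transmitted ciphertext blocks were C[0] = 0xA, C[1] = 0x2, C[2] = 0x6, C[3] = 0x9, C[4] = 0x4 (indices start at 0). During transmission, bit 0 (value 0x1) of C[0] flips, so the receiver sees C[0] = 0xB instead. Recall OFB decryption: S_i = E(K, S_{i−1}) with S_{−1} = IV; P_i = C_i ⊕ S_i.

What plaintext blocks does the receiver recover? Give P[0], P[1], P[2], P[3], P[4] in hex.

P[0] = 0x5, P[1] = 0x7, P[2] = 0x4, P[3] = 0x5, P[4] = 0x5

Only C[0] changed, to 0xB. In OFB, a change in C_i flips the same bit in P_i only; the keystream is unaffected. Decrypting the received ciphertext:
P[0]: S = E(K, 0x3) = 0xE; 0xB ⊕ 0xE = 0x5.
P[1]: S = E(K, 0xE) = 0x5; 0x2 ⊕ 0x5 = 0x7.
P[2]: S = E(K, 0x5) = 0x2; 0x6 ⊕ 0x2 = 0x4.
P[3]: S = E(K, 0x2) = 0xC; 0x9 ⊕ 0xC = 0x5.
P[4]: S = E(K, 0xC) = 0x1; 0x4 ⊕ 0x1 = 0x5.
Blocks that differ from the original plaintext: P[0].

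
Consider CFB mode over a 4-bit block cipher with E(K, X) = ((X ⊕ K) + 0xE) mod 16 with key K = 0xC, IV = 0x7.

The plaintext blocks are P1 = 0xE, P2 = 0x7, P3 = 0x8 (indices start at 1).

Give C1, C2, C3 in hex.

C1 = 0x7, C2 = 0xE, C3 = 0x8

CFB encryption: C_i = P_i ⊕ E(K, C_{i−1}), with C_{0} = IV.
C1: E(K, 0x7) = 0x9; 0xE ⊕ 0x9 = 0x7.
C2: E(K, 0x7) = 0x9; 0x7 ⊕ 0x9 = 0xE.
C3: E(K, 0xE) = 0x0; 0x8 ⊕ 0x0 = 0x8.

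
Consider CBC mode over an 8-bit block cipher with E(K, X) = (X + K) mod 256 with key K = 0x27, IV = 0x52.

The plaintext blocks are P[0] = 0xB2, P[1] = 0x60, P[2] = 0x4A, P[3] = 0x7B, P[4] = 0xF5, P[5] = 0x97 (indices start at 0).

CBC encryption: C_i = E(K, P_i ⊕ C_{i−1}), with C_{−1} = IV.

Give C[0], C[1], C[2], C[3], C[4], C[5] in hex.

C[0]: P[0] ⊕ 0x52 = 0xE0; E(K, 0xE0) = 0x07.
C[1]: P[1] ⊕ 0x07 = 0x67; E(K, 0x67) = 0x8E.
C[2]: P[2] ⊕ 0x8E = 0xC4; E(K, 0xC4) = 0xEB.
C[3]: P[3] ⊕ 0xEB = 0x90; E(K, 0x90) = 0xB7.
C[4]: P[4] ⊕ 0xB7 = 0x42; E(K, 0x42) = 0x69.
C[5]: P[5] ⊕ 0x69 = 0xFE; E(K, 0xFE) = 0x25.

C[0] = 0x07, C[1] = 0x8E, C[2] = 0xEB, C[3] = 0xB7, C[4] = 0x69, C[5] = 0x25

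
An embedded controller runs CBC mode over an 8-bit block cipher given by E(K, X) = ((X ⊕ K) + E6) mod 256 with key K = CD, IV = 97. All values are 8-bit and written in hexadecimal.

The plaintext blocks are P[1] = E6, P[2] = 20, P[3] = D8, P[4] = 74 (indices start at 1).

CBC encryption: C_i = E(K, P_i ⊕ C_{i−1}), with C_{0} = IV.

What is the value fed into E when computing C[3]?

ED

C[1]: P[1] ⊕ 97 = 71; E(K, 71) = A2.
C[2]: P[2] ⊕ A2 = 82; E(K, 82) = 35.
C[3]: P[3] ⊕ 35 = ED; E(K, ED) = 06.
So the input to E for block [3] is ED.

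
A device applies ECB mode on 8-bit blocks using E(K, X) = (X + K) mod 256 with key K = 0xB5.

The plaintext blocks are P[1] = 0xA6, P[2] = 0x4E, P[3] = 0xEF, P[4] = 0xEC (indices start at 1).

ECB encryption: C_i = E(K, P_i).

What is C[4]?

C[4]: E(K, 0xEC) = 0xA1.

C[4] = 0xA1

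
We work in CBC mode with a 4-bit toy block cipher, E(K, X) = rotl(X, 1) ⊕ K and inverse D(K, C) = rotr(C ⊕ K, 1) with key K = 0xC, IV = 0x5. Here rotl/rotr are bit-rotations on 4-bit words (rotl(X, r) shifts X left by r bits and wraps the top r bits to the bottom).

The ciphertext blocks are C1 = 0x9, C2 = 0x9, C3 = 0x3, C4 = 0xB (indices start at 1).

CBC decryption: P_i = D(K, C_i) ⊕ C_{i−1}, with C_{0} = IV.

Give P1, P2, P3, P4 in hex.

P1: D(K, 0x9) = 0xA; 0xA ⊕ 0x5 = 0xF.
P2: D(K, 0x9) = 0xA; 0xA ⊕ 0x9 = 0x3.
P3: D(K, 0x3) = 0xF; 0xF ⊕ 0x9 = 0x6.
P4: D(K, 0xB) = 0xB; 0xB ⊕ 0x3 = 0x8.

P1 = 0xF, P2 = 0x3, P3 = 0x6, P4 = 0x8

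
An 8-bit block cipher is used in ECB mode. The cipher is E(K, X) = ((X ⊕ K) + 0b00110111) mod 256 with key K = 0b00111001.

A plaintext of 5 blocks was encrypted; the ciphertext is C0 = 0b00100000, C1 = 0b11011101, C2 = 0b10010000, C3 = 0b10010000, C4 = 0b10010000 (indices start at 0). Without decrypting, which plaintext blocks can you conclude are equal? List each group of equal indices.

P2 = P3 = P4

ECB encrypts each block independently with the same key, so equal ciphertext blocks imply equal plaintext blocks.
C2 = C3 = C4 = 0b10010000, so P2 = P3 = P4.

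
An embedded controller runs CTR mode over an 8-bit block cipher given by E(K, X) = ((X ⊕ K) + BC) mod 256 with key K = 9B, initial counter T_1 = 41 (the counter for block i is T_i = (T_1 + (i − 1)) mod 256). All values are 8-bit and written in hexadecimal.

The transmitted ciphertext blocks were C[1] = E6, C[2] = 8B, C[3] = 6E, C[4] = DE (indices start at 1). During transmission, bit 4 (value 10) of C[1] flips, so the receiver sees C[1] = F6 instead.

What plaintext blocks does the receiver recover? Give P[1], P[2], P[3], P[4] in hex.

P[1] = 60, P[2] = 1E, P[3] = FA, P[4] = 45

CTR decryption: S_i = E(K, T_i) where T_i is the counter for block i; P_i = C_i ⊕ S_i.
Only C[1] changed, to F6. In CTR, a change in C_i flips the same bit in P_i only; the keystream is unaffected. Decrypting the received ciphertext:
P[1]: T = 41, S = E(K, T) = 96; F6 ⊕ 96 = 60.
P[2]: T = 42, S = E(K, T) = 95; 8B ⊕ 95 = 1E.
P[3]: T = 43, S = E(K, T) = 94; 6E ⊕ 94 = FA.
P[4]: T = 44, S = E(K, T) = 9B; DE ⊕ 9B = 45.
Blocks that differ from the original plaintext: P[1].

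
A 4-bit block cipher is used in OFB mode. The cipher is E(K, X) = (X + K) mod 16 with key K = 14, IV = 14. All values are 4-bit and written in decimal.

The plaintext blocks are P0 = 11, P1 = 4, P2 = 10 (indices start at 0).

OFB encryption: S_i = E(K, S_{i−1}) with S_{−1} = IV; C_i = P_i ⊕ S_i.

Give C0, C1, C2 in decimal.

C0 = 7, C1 = 14, C2 = 2

C0: S = E(K, 14) = 12; 11 ⊕ 12 = 7.
C1: S = E(K, 12) = 10; 4 ⊕ 10 = 14.
C2: S = E(K, 10) = 8; 10 ⊕ 8 = 2.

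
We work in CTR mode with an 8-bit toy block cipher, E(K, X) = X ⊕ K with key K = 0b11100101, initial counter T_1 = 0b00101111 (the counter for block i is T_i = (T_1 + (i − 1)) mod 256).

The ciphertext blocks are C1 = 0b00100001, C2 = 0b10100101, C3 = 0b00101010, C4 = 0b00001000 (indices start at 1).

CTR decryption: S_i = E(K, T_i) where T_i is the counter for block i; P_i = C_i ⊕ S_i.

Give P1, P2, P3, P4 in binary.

P1 = 0b11101011, P2 = 0b01110000, P3 = 0b11111110, P4 = 0b11011111

P1: T = 0b00101111, S = E(K, T) = 0b11001010; 0b00100001 ⊕ 0b11001010 = 0b11101011.
P2: T = 0b00110000, S = E(K, T) = 0b11010101; 0b10100101 ⊕ 0b11010101 = 0b01110000.
P3: T = 0b00110001, S = E(K, T) = 0b11010100; 0b00101010 ⊕ 0b11010100 = 0b11111110.
P4: T = 0b00110010, S = E(K, T) = 0b11010111; 0b00001000 ⊕ 0b11010111 = 0b11011111.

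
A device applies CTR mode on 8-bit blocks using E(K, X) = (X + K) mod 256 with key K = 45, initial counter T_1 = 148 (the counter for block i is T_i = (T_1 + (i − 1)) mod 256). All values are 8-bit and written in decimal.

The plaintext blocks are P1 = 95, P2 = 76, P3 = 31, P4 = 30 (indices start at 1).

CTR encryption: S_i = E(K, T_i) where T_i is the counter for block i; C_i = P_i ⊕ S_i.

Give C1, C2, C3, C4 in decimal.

C1 = 158, C2 = 142, C3 = 220, C4 = 218

C1: T = 148, S = E(K, T) = 193; 95 ⊕ 193 = 158.
C2: T = 149, S = E(K, T) = 194; 76 ⊕ 194 = 142.
C3: T = 150, S = E(K, T) = 195; 31 ⊕ 195 = 220.
C4: T = 151, S = E(K, T) = 196; 30 ⊕ 196 = 218.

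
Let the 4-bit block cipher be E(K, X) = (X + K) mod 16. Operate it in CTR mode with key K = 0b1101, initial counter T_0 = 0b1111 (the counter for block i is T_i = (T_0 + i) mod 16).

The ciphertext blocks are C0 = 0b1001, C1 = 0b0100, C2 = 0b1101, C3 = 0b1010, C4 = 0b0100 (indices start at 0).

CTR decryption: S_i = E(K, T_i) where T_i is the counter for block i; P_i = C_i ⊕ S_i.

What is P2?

P2 = 0b0011

P2: T = 0b0001, S = E(K, T) = 0b1110; 0b1101 ⊕ 0b1110 = 0b0011.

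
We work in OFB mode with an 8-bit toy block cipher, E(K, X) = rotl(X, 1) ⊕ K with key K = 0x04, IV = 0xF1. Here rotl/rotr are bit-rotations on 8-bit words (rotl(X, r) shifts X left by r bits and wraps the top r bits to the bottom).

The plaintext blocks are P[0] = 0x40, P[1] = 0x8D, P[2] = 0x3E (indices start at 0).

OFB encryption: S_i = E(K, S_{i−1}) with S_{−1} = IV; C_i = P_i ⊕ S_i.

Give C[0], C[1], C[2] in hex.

C[0]: S = E(K, 0xF1) = 0xE7; 0x40 ⊕ 0xE7 = 0xA7.
C[1]: S = E(K, 0xE7) = 0xCB; 0x8D ⊕ 0xCB = 0x46.
C[2]: S = E(K, 0xCB) = 0x93; 0x3E ⊕ 0x93 = 0xAD.

C[0] = 0xA7, C[1] = 0x46, C[2] = 0xAD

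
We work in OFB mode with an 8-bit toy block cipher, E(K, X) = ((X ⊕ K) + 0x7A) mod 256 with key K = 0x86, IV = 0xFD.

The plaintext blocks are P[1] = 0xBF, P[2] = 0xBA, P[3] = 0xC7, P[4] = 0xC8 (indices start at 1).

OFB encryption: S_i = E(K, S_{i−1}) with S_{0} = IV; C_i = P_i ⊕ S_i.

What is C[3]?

C[3] = 0x22

C[1]: S = E(K, 0xFD) = 0xF5; 0xBF ⊕ 0xF5 = 0x4A.
C[2]: S = E(K, 0xF5) = 0xED; 0xBA ⊕ 0xED = 0x57.
C[3]: S = E(K, 0xED) = 0xE5; 0xC7 ⊕ 0xE5 = 0x22.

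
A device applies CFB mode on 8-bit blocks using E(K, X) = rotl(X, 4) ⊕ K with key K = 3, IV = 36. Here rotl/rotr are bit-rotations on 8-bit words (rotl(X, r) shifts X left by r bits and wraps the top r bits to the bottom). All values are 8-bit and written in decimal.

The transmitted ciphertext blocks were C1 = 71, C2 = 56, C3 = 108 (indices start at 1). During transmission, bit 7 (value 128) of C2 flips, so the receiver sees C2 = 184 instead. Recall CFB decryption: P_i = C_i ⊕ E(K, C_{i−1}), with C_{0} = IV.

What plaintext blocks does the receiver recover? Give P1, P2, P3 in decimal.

Only C2 changed, to 184. In CFB, a change in C_i flips the same bit in P_i and garbles P_{i+1}. Decrypting the received ciphertext:
P1: E(K, 36) = 65; 71 ⊕ 65 = 6.
P2: E(K, 71) = 119; 184 ⊕ 119 = 207.
P3: E(K, 184) = 136; 108 ⊕ 136 = 228.
Blocks that differ from the original plaintext: P2, P3.

P1 = 6, P2 = 207, P3 = 228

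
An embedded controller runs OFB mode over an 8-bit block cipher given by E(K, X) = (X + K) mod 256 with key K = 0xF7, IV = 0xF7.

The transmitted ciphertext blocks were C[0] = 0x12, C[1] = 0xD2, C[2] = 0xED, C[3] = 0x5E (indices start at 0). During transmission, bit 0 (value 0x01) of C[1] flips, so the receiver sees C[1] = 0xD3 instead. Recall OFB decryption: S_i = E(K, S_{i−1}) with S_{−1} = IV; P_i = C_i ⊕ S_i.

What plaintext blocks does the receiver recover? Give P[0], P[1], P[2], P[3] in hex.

Only C[1] changed, to 0xD3. In OFB, a change in C_i flips the same bit in P_i only; the keystream is unaffected. Decrypting the received ciphertext:
P[0]: S = E(K, 0xF7) = 0xEE; 0x12 ⊕ 0xEE = 0xFC.
P[1]: S = E(K, 0xEE) = 0xE5; 0xD3 ⊕ 0xE5 = 0x36.
P[2]: S = E(K, 0xE5) = 0xDC; 0xED ⊕ 0xDC = 0x31.
P[3]: S = E(K, 0xDC) = 0xD3; 0x5E ⊕ 0xD3 = 0x8D.
Blocks that differ from the original plaintext: P[1].

P[0] = 0xFC, P[1] = 0x36, P[2] = 0x31, P[3] = 0x8D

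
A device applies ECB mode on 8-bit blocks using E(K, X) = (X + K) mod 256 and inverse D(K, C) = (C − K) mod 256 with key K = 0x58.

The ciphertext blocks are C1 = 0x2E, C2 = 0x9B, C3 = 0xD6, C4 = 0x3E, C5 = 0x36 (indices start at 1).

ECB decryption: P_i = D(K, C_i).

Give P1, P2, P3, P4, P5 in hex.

P1: D(K, 0x2E) = 0xD6.
P2: D(K, 0x9B) = 0x43.
P3: D(K, 0xD6) = 0x7E.
P4: D(K, 0x3E) = 0xE6.
P5: D(K, 0x36) = 0xDE.

P1 = 0xD6, P2 = 0x43, P3 = 0x7E, P4 = 0xE6, P5 = 0xDE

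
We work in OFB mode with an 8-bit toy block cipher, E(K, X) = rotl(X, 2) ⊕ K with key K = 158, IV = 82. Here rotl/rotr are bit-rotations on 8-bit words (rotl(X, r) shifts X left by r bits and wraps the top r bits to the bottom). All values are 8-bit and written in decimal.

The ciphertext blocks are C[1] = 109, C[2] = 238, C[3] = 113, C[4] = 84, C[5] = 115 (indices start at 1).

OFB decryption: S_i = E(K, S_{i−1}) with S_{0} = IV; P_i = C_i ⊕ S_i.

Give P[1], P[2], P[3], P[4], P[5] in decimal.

P[1] = 186, P[2] = 47, P[3] = 232, P[4] = 172, P[5] = 14

P[1]: S = E(K, 82) = 215; 109 ⊕ 215 = 186.
P[2]: S = E(K, 215) = 193; 238 ⊕ 193 = 47.
P[3]: S = E(K, 193) = 153; 113 ⊕ 153 = 232.
P[4]: S = E(K, 153) = 248; 84 ⊕ 248 = 172.
P[5]: S = E(K, 248) = 125; 115 ⊕ 125 = 14.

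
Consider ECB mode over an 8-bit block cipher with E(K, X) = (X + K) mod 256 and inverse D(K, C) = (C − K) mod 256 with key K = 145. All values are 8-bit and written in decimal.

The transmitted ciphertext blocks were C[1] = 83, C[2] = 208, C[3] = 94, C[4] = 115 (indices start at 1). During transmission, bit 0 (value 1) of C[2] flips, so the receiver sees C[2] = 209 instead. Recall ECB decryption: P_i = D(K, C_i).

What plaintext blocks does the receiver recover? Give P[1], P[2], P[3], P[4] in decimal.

P[1] = 194, P[2] = 64, P[3] = 205, P[4] = 226

Only C[2] changed, to 209. In ECB, a change in C_i affects only P_i. Decrypting the received ciphertext:
P[1]: D(K, 83) = 194.
P[2]: D(K, 209) = 64.
P[3]: D(K, 94) = 205.
P[4]: D(K, 115) = 226.
Blocks that differ from the original plaintext: P[2].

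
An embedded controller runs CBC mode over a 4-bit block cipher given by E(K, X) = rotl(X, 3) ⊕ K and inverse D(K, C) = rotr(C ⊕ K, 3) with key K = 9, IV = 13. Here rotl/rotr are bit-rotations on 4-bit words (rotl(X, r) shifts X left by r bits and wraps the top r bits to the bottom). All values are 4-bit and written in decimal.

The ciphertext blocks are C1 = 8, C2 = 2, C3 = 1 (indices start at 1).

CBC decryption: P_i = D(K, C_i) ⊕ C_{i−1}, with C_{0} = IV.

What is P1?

P1: D(K, 8) = 2; 2 ⊕ 13 = 15.

P1 = 15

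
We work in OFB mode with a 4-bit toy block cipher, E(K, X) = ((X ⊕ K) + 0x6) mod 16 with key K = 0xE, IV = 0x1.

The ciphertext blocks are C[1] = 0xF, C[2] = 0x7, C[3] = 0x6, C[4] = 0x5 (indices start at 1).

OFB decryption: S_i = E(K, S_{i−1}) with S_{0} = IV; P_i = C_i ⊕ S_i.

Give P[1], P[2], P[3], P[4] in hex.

P[1] = 0xA, P[2] = 0x6, P[3] = 0x3, P[4] = 0x4

P[1]: S = E(K, 0x1) = 0x5; 0xF ⊕ 0x5 = 0xA.
P[2]: S = E(K, 0x5) = 0x1; 0x7 ⊕ 0x1 = 0x6.
P[3]: S = E(K, 0x1) = 0x5; 0x6 ⊕ 0x5 = 0x3.
P[4]: S = E(K, 0x5) = 0x1; 0x5 ⊕ 0x1 = 0x4.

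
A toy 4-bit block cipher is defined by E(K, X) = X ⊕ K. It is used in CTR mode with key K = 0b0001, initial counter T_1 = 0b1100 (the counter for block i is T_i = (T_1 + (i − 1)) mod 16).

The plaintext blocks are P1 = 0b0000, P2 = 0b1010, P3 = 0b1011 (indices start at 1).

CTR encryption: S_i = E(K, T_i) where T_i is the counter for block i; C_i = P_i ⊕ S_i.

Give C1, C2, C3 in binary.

C1 = 0b1101, C2 = 0b0110, C3 = 0b0100

C1: T = 0b1100, S = E(K, T) = 0b1101; 0b0000 ⊕ 0b1101 = 0b1101.
C2: T = 0b1101, S = E(K, T) = 0b1100; 0b1010 ⊕ 0b1100 = 0b0110.
C3: T = 0b1110, S = E(K, T) = 0b1111; 0b1011 ⊕ 0b1111 = 0b0100.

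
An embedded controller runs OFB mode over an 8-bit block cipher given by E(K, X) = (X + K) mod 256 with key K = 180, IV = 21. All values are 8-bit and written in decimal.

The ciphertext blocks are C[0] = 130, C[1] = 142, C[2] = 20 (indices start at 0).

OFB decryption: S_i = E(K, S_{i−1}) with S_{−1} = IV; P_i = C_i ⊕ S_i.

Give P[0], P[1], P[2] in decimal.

P[0] = 75, P[1] = 243, P[2] = 37

P[0]: S = E(K, 21) = 201; 130 ⊕ 201 = 75.
P[1]: S = E(K, 201) = 125; 142 ⊕ 125 = 243.
P[2]: S = E(K, 125) = 49; 20 ⊕ 49 = 37.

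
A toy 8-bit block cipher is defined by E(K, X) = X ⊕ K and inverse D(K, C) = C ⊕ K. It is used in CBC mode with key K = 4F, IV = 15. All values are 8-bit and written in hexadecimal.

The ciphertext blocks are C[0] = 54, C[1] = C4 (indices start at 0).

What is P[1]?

P[1] = DF

CBC decryption: P_i = D(K, C_i) ⊕ C_{i−1}, with C_{−1} = IV.
P[1]: D(K, C4) = 8B; 8B ⊕ 54 = DF.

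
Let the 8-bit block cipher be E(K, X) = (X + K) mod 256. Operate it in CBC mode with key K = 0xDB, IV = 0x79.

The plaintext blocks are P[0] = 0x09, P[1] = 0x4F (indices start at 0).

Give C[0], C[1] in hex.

CBC encryption: C_i = E(K, P_i ⊕ C_{i−1}), with C_{−1} = IV.
C[0]: P[0] ⊕ 0x79 = 0x70; E(K, 0x70) = 0x4B.
C[1]: P[1] ⊕ 0x4B = 0x04; E(K, 0x04) = 0xDF.

C[0] = 0x4B, C[1] = 0xDF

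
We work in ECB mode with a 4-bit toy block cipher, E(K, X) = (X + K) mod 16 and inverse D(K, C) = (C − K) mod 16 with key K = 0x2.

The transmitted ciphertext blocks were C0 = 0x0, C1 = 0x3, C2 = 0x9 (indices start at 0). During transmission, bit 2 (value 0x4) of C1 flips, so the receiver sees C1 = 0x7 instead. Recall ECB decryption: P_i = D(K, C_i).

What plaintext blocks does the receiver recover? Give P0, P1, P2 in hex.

Only C1 changed, to 0x7. In ECB, a change in C_i affects only P_i. Decrypting the received ciphertext:
P0: D(K, 0x0) = 0xE.
P1: D(K, 0x7) = 0x5.
P2: D(K, 0x9) = 0x7.
Blocks that differ from the original plaintext: P1.

P0 = 0xE, P1 = 0x5, P2 = 0x7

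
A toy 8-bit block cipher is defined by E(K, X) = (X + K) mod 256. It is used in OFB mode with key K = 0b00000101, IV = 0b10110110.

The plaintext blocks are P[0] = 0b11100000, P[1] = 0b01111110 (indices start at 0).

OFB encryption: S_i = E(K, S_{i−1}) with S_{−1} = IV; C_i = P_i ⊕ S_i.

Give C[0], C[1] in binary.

C[0] = 0b01011011, C[1] = 0b10111110

C[0]: S = E(K, 0b10110110) = 0b10111011; 0b11100000 ⊕ 0b10111011 = 0b01011011.
C[1]: S = E(K, 0b10111011) = 0b11000000; 0b01111110 ⊕ 0b11000000 = 0b10111110.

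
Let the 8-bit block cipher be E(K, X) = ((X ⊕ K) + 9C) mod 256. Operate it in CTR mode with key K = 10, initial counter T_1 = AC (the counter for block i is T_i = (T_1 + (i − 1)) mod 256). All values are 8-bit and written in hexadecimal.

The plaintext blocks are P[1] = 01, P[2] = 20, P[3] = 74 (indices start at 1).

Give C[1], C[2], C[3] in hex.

C[1] = 59, C[2] = 79, C[3] = 2E

CTR encryption: S_i = E(K, T_i) where T_i is the counter for block i; C_i = P_i ⊕ S_i.
C[1]: T = AC, S = E(K, T) = 58; 01 ⊕ 58 = 59.
C[2]: T = AD, S = E(K, T) = 59; 20 ⊕ 59 = 79.
C[3]: T = AE, S = E(K, T) = 5A; 74 ⊕ 5A = 2E.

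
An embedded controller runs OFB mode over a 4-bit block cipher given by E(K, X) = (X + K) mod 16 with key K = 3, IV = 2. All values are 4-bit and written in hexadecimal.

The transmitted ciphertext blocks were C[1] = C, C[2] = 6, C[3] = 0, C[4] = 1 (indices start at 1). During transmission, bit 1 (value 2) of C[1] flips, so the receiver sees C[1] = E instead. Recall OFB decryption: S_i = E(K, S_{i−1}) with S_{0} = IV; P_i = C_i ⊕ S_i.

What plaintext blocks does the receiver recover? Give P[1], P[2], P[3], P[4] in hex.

P[1] = B, P[2] = E, P[3] = B, P[4] = F

Only C[1] changed, to E. In OFB, a change in C_i flips the same bit in P_i only; the keystream is unaffected. Decrypting the received ciphertext:
P[1]: S = E(K, 2) = 5; E ⊕ 5 = B.
P[2]: S = E(K, 5) = 8; 6 ⊕ 8 = E.
P[3]: S = E(K, 8) = B; 0 ⊕ B = B.
P[4]: S = E(K, B) = E; 1 ⊕ E = F.
Blocks that differ from the original plaintext: P[1].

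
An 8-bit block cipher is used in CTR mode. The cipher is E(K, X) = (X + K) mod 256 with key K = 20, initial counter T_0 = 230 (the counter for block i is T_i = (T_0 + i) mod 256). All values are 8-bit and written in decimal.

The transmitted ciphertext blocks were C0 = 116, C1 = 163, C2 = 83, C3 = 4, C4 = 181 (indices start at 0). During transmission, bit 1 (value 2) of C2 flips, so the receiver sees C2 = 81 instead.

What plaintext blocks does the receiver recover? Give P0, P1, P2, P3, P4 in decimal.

P0 = 142, P1 = 88, P2 = 173, P3 = 249, P4 = 75

CTR decryption: S_i = E(K, T_i) where T_i is the counter for block i; P_i = C_i ⊕ S_i.
Only C2 changed, to 81. In CTR, a change in C_i flips the same bit in P_i only; the keystream is unaffected. Decrypting the received ciphertext:
P0: T = 230, S = E(K, T) = 250; 116 ⊕ 250 = 142.
P1: T = 231, S = E(K, T) = 251; 163 ⊕ 251 = 88.
P2: T = 232, S = E(K, T) = 252; 81 ⊕ 252 = 173.
P3: T = 233, S = E(K, T) = 253; 4 ⊕ 253 = 249.
P4: T = 234, S = E(K, T) = 254; 181 ⊕ 254 = 75.
Blocks that differ from the original plaintext: P2.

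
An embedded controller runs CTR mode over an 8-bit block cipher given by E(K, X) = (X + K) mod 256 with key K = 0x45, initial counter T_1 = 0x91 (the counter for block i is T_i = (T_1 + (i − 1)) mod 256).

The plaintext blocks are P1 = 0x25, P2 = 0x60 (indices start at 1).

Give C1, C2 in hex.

CTR encryption: S_i = E(K, T_i) where T_i is the counter for block i; C_i = P_i ⊕ S_i.
C1: T = 0x91, S = E(K, T) = 0xD6; 0x25 ⊕ 0xD6 = 0xF3.
C2: T = 0x92, S = E(K, T) = 0xD7; 0x60 ⊕ 0xD7 = 0xB7.

C1 = 0xF3, C2 = 0xB7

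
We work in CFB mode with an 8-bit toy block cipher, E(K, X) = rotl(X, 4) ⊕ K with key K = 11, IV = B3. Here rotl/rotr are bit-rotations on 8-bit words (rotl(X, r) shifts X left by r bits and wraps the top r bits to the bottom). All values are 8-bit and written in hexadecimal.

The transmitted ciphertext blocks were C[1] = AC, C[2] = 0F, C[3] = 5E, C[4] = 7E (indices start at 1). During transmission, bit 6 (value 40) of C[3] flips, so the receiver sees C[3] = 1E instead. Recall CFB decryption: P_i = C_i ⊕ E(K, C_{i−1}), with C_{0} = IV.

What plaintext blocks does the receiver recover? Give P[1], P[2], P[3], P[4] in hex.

Only C[3] changed, to 1E. In CFB, a change in C_i flips the same bit in P_i and garbles P_{i+1}. Decrypting the received ciphertext:
P[1]: E(K, B3) = 2A; AC ⊕ 2A = 86.
P[2]: E(K, AC) = DB; 0F ⊕ DB = D4.
P[3]: E(K, 0F) = E1; 1E ⊕ E1 = FF.
P[4]: E(K, 1E) = F0; 7E ⊕ F0 = 8E.
Blocks that differ from the original plaintext: P[3], P[4].

P[1] = 86, P[2] = D4, P[3] = FF, P[4] = 8E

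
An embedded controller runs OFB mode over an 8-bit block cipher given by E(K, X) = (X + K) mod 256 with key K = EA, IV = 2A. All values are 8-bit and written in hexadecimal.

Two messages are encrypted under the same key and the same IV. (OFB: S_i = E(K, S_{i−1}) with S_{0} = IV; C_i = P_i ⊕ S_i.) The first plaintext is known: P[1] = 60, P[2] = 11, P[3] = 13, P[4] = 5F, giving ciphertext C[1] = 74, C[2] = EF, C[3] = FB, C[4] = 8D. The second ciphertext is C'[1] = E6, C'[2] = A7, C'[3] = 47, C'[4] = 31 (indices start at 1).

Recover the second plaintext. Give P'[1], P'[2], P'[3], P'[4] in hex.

In OFB with a reused IV, both messages share the same keystream S_i, so C_i ⊕ C'_i = P_i ⊕ P'_i and thus P'_i = P_i ⊕ C_i ⊕ C'_i.
P'[1]: 60 ⊕ 74 ⊕ E6 = F2.
P'[2]: 11 ⊕ EF ⊕ A7 = 59.
P'[3]: 13 ⊕ FB ⊕ 47 = AF.
P'[4]: 5F ⊕ 8D ⊕ 31 = E3.

P'[1] = F2, P'[2] = 59, P'[3] = AF, P'[4] = E3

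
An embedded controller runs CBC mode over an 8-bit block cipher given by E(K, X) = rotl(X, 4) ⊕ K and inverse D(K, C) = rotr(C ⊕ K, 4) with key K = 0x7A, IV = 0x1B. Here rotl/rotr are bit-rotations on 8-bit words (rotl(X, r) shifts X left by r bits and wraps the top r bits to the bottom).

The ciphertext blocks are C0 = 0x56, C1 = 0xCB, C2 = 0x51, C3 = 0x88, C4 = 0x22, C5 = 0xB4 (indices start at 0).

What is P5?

CBC decryption: P_i = D(K, C_i) ⊕ C_{i−1}, with C_{−1} = IV.
P5: D(K, 0xB4) = 0xEC; 0xEC ⊕ 0x22 = 0xCE.

P5 = 0xCE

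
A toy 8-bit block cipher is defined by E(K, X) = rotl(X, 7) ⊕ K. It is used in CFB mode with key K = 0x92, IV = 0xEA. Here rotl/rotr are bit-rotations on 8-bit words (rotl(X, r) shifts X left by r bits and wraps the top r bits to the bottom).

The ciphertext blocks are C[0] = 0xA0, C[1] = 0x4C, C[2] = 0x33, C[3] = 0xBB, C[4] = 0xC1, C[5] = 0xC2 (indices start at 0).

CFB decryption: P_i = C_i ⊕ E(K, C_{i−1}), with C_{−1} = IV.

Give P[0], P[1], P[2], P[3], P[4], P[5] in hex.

P[0] = 0x47, P[1] = 0x8E, P[2] = 0x87, P[3] = 0xB0, P[4] = 0x8E, P[5] = 0xB0

P[0]: E(K, 0xEA) = 0xE7; 0xA0 ⊕ 0xE7 = 0x47.
P[1]: E(K, 0xA0) = 0xC2; 0x4C ⊕ 0xC2 = 0x8E.
P[2]: E(K, 0x4C) = 0xB4; 0x33 ⊕ 0xB4 = 0x87.
P[3]: E(K, 0x33) = 0x0B; 0xBB ⊕ 0x0B = 0xB0.
P[4]: E(K, 0xBB) = 0x4F; 0xC1 ⊕ 0x4F = 0x8E.
P[5]: E(K, 0xC1) = 0x72; 0xC2 ⊕ 0x72 = 0xB0.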